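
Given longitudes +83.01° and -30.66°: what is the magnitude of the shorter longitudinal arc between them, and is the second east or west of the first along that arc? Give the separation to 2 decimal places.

Raw difference: -30.66 − 83.01 = -113.67°.
Normalise into (−180°, 180°]: -113.67° stays -113.67°.
Negative ⇒ the second point lies to the west; separation 113.67°.

113.67° west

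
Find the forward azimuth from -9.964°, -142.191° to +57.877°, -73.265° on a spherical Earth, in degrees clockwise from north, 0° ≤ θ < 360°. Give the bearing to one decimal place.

Δλ = -73.265 − -142.191 = 68.926°.
θ = atan2( sin Δλ · cos φ₂ , cos φ₁ · sin φ₂ − sin φ₁ · cos φ₂ · cos Δλ )
  = atan2(0.49617, 0.86722) = 29.776° → normalised to [0°, 360°): 29.776°.

29.8°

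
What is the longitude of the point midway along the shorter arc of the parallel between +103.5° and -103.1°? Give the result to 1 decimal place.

-179.8°

Signed shortest Δλ from +103.5° to -103.1° is +153.4°.
Midpoint longitude = +103.5° + (+153.4°)/2 = +103.5° + 76.7° = +180.2°.
Normalise into (−180°, 180°]: -179.8°.
(The naïve average (+103.5 + -103.1)/2 = 0.2° is on the wrong side of the globe.)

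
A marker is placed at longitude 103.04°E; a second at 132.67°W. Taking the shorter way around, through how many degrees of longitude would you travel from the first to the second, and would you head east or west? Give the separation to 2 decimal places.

124.29° east

Raw difference: -132.67 − 103.04 = -235.71°.
Normalise into (−180°, 180°]: -235.71° + 360° = 124.29°.
Positive ⇒ the second point lies to the east; separation 124.29°.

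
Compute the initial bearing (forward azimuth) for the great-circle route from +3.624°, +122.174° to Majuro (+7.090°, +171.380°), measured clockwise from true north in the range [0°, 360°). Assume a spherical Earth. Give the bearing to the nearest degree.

84°

Δλ = 171.380 − 122.174 = 49.206°.
θ = atan2( sin Δλ · cos φ₂ , cos φ₁ · sin φ₂ − sin φ₁ · cos φ₂ · cos Δλ )
  = atan2(0.75127, 0.08220) = 83.756° → normalised to [0°, 360°): 83.756°.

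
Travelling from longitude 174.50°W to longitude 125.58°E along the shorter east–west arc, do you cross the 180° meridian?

Naïve |125.58 − -174.50| = 300.08° > 180°, so the shorter arc goes the other way round — across 180°.
Signed shortest Δλ = ((125.58 − -174.50 + 180) mod 360) − 180 = -59.92°.
Going west by 59.92° from -174.50° passes through 180° before reaching +125.58°.

Yes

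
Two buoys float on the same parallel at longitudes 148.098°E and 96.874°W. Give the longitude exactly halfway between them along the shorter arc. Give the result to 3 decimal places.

154.388°W

Signed shortest Δλ from +148.098° to -96.874° is +115.028°.
Midpoint longitude = +148.098° + (+115.028°)/2 = +148.098° + 57.514° = +205.612°.
Normalise into (−180°, 180°]: -154.388°.
(The naïve average (+148.098 + -96.874)/2 = 25.612° is on the wrong side of the globe.)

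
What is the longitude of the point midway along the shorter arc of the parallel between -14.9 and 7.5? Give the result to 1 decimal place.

Signed shortest Δλ from -14.9° to +7.5° is +22.4°.
Midpoint longitude = -14.9° + (+22.4°)/2 = -14.9° + 11.2° = -3.7°.

-3.7°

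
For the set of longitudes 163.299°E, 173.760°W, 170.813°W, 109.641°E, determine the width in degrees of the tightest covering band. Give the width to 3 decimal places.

Sort the longitudes: -173.760°, -170.813°, +109.641°, +163.299°.
Eastward gaps between consecutive values (wrapping around): 2.947°, 280.454°, 53.658°, 22.941°.
Largest gap = 280.454° ⇒ minimal covering band is its complement: 360° − 280.454° = 79.546°.
Band runs from +109.641° eastward to -170.813°, crossing the antimeridian.

79.546°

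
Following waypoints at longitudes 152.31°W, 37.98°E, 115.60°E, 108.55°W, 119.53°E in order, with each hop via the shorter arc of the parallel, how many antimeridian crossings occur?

Leg 1: -152.31° → +37.98°, shortest Δλ = -169.71° (west) — crosses 180°.
Leg 2: +37.98° → +115.60°, shortest Δλ = 77.62° (east) — does not cross 180°.
Leg 3: +115.60° → -108.55°, shortest Δλ = 135.85° (east) — crosses 180°.
Leg 4: -108.55° → +119.53°, shortest Δλ = -131.92° (west) — crosses 180°.
Total crossings: 3.

3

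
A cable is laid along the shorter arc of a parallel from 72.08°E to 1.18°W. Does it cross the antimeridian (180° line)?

No

Signed shortest Δλ = ((-1.18 − 72.08 + 180) mod 360) − 180 = -73.26°.
Going west by 73.26° from +72.08° reaches -1.18° without touching 180°.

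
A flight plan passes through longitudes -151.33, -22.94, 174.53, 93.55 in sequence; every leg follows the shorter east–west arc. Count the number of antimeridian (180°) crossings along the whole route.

1

Leg 1: -151.33° → -22.94°, shortest Δλ = 128.39° (east) — does not cross 180°.
Leg 2: -22.94° → +174.53°, shortest Δλ = -162.53° (west) — crosses 180°.
Leg 3: +174.53° → +93.55°, shortest Δλ = -80.98° (west) — does not cross 180°.
Total crossings: 1.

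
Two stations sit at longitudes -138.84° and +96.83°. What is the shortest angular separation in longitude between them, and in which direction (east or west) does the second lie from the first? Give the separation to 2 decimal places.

Raw difference: 96.83 − -138.84 = 235.67°.
Normalise into (−180°, 180°]: 235.67° − 360° = -124.33°.
Negative ⇒ the second point lies to the west; separation 124.33°.

124.33° west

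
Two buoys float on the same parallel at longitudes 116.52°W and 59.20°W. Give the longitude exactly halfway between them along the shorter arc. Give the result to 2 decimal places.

87.86°W

Signed shortest Δλ from -116.52° to -59.20° is +57.32°.
Midpoint longitude = -116.52° + (+57.32°)/2 = -116.52° + 28.66° = -87.86°.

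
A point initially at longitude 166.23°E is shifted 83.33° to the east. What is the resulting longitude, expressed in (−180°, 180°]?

Start at +166.23°; shift +83.33° → +249.56°.
+249.56° lies outside (−180°, 180°]; subtract 360° → -110.44°.

110.44°W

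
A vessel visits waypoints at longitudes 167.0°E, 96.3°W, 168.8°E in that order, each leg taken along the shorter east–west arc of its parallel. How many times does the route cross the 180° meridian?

2

Leg 1: +167.0° → -96.3°, shortest Δλ = 96.7° (east) — crosses 180°.
Leg 2: -96.3° → +168.8°, shortest Δλ = -94.9° (west) — crosses 180°.
Total crossings: 2.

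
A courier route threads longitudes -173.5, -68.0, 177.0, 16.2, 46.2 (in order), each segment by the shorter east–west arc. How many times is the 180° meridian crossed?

Leg 1: -173.5° → -68.0°, shortest Δλ = 105.5° (east) — does not cross 180°.
Leg 2: -68.0° → +177.0°, shortest Δλ = -115.0° (west) — crosses 180°.
Leg 3: +177.0° → +16.2°, shortest Δλ = -160.8° (west) — does not cross 180°.
Leg 4: +16.2° → +46.2°, shortest Δλ = 30.0° (east) — does not cross 180°.
Total crossings: 1.

1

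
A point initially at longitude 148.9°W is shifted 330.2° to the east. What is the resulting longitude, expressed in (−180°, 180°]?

Start at -148.9°; shift +330.2° → +181.3°.
+181.3° lies outside (−180°, 180°]; subtract 360° → -178.7°.

178.7°W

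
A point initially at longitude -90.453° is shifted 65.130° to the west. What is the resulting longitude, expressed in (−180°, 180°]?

Start at -90.453°; shift −65.130° → -155.583°.
-155.583° already lies in (−180°, 180°].

-155.583°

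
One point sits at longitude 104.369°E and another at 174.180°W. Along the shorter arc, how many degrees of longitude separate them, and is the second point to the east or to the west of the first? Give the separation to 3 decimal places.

Raw difference: -174.180 − 104.369 = -278.549°.
Normalise into (−180°, 180°]: -278.549° + 360° = 81.451°.
Positive ⇒ the second point lies to the east; separation 81.451°.

81.451° east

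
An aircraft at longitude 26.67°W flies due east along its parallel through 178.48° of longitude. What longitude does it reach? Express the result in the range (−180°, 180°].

151.81°E

Start at -26.67°; shift +178.48° → +151.81°.
+151.81° already lies in (−180°, 180°].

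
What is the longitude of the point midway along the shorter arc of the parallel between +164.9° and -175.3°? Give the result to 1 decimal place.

Signed shortest Δλ from +164.9° to -175.3° is +19.8°.
Midpoint longitude = +164.9° + (+19.8°)/2 = +164.9° + 9.9° = +174.8°.
(The naïve average (+164.9 + -175.3)/2 = -5.2° is on the wrong side of the globe.)

+174.8°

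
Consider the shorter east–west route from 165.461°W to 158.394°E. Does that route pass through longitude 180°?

Yes

Naïve |158.394 − -165.461| = 323.855° > 180°, so the shorter arc goes the other way round — across 180°.
Signed shortest Δλ = ((158.394 − -165.461 + 180) mod 360) − 180 = -36.145°.
Going west by 36.145° from -165.461° passes through 180° before reaching +158.394°.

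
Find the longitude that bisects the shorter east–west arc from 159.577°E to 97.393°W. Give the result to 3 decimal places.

Signed shortest Δλ from +159.577° to -97.393° is +103.030°.
Midpoint longitude = +159.577° + (+103.030°)/2 = +159.577° + 51.515° = +211.092°.
Normalise into (−180°, 180°]: -148.908°.
(The naïve average (+159.577 + -97.393)/2 = 31.092° is on the wrong side of the globe.)

148.908°W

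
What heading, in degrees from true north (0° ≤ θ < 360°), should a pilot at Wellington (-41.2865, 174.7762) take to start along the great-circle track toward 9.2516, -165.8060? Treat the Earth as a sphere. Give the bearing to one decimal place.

24.1°

Δλ = -165.8060 − 174.7762 = -340.5822°; wrapped into (−180°, 180°]: 19.4178°.
θ = atan2( sin Δλ · cos φ₂ , cos φ₁ · sin φ₂ − sin φ₁ · cos φ₂ · cos Δλ )
  = atan2(0.32813, 0.73500) = 24.058° → normalised to [0°, 360°): 24.058°.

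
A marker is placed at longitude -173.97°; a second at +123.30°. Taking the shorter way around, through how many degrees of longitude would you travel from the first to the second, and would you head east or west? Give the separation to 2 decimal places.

62.73° west

Raw difference: 123.30 − -173.97 = 297.27°.
Normalise into (−180°, 180°]: 297.27° − 360° = -62.73°.
Negative ⇒ the second point lies to the west; separation 62.73°.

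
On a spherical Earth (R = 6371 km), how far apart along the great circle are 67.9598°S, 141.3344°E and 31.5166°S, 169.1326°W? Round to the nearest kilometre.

5137 km

Δλ = -169.1326 − 141.3344 = -310.4670°; wrapped into (−180°, 180°]: 49.5330°.
Δφ = -31.5166 − -67.9598 = 36.4432°.
a = sin²(Δφ/2) + cos φ₁ · cos φ₂ · sin²(Δλ/2) = 0.153918.
c = 2·atan2(√a, √(1−a)) = 0.80631 rad → d = 6371·c ≈ 5137.03 km.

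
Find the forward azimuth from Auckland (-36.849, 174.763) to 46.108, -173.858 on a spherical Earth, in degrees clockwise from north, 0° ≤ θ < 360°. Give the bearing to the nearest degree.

Δλ = -173.858 − 174.763 = -348.621°; wrapped into (−180°, 180°]: 11.379°.
θ = atan2( sin Δλ · cos φ₂ , cos φ₁ · sin φ₂ − sin φ₁ · cos φ₂ · cos Δλ )
  = atan2(0.13679, 0.98428) = 7.912° → normalised to [0°, 360°): 7.912°.

8°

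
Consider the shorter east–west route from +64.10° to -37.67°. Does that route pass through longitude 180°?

Signed shortest Δλ = ((-37.67 − 64.10 + 180) mod 360) − 180 = -101.77°.
Going west by 101.77° from +64.10° reaches -37.67° without touching 180°.

No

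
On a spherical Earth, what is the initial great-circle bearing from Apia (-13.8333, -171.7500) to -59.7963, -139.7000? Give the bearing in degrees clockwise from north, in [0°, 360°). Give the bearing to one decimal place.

160.1°

Δλ = -139.7000 − -171.7500 = 32.0500°.
θ = atan2( sin Δλ · cos φ₂ , cos φ₁ · sin φ₂ − sin φ₁ · cos φ₂ · cos Δλ )
  = atan2(0.26696, -0.73722) = 160.094° → normalised to [0°, 360°): 160.094°.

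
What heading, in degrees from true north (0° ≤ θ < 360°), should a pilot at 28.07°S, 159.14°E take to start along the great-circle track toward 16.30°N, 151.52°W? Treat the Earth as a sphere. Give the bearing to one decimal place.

53.3°

Δλ = -151.52 − 159.14 = -310.66°; wrapped into (−180°, 180°]: 49.34°.
θ = atan2( sin Δλ · cos φ₂ , cos φ₁ · sin φ₂ − sin φ₁ · cos φ₂ · cos Δλ )
  = atan2(0.72810, 0.54193) = 53.340° → normalised to [0°, 360°): 53.340°.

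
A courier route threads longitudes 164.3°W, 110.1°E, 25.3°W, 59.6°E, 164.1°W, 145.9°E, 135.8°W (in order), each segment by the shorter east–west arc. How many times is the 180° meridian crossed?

4

Leg 1: -164.3° → +110.1°, shortest Δλ = -85.6° (west) — crosses 180°.
Leg 2: +110.1° → -25.3°, shortest Δλ = -135.4° (west) — does not cross 180°.
Leg 3: -25.3° → +59.6°, shortest Δλ = 84.9° (east) — does not cross 180°.
Leg 4: +59.6° → -164.1°, shortest Δλ = 136.3° (east) — crosses 180°.
Leg 5: -164.1° → +145.9°, shortest Δλ = -50.0° (west) — crosses 180°.
Leg 6: +145.9° → -135.8°, shortest Δλ = 78.3° (east) — crosses 180°.
Total crossings: 4.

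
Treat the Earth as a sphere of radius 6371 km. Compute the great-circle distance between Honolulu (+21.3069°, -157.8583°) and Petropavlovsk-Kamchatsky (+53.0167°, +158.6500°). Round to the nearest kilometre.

Δλ = 158.6500 − -157.8583 = 316.5083°; wrapped into (−180°, 180°]: -43.4917°.
Δφ = 53.0167 − 21.3069 = 31.7098°.
a = sin²(Δφ/2) + cos φ₁ · cos φ₂ · sin²(Δλ/2) = 0.151570.
c = 2·atan2(√a, √(1−a)) = 0.79979 rad → d = 6371·c ≈ 5095.44 km.

5095 km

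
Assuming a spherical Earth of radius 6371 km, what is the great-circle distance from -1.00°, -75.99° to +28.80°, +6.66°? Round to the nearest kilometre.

Δλ = 6.66 − -75.99 = 82.65°.
Δφ = 28.80 − -1.00 = 29.80°.
a = sin²(Δφ/2) + cos φ₁ · cos φ₂ · sin²(Δλ/2) = 0.448159.
c = 2·atan2(√a, √(1−a)) = 1.46693 rad → d = 6371·c ≈ 9345.80 km.

9346 km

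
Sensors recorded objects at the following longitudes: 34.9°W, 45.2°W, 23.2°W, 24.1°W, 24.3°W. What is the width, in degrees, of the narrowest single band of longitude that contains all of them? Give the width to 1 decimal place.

Sort the longitudes: -45.2°, -34.9°, -24.3°, -24.1°, -23.2°.
Eastward gaps between consecutive values (wrapping around): 10.3°, 10.6°, 0.2°, 0.9°, 338.0°.
Largest gap = 338.0° ⇒ minimal covering band is its complement: 360° − 338.0° = 22.0°.
Band runs from -45.2° eastward to -23.2°.

22.0°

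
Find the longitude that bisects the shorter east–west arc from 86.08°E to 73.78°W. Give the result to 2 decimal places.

6.15°E

Signed shortest Δλ from +86.08° to -73.78° is -159.86°.
Midpoint longitude = +86.08° + (-159.86°)/2 = +86.08° − 79.93° = +6.15°.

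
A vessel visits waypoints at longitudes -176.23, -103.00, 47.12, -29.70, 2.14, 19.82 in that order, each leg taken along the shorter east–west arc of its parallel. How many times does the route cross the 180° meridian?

Leg 1: -176.23° → -103.00°, shortest Δλ = 73.23° (east) — does not cross 180°.
Leg 2: -103.00° → +47.12°, shortest Δλ = 150.12° (east) — does not cross 180°.
Leg 3: +47.12° → -29.70°, shortest Δλ = -76.82° (west) — does not cross 180°.
Leg 4: -29.70° → +2.14°, shortest Δλ = 31.84° (east) — does not cross 180°.
Leg 5: +2.14° → +19.82°, shortest Δλ = 17.68° (east) — does not cross 180°.
Total crossings: 0.

0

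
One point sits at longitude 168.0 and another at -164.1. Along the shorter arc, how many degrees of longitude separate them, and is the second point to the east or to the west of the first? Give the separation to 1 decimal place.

Raw difference: -164.1 − 168.0 = -332.1°.
Normalise into (−180°, 180°]: -332.1° + 360° = 27.9°.
Positive ⇒ the second point lies to the east; separation 27.9°.

27.9° east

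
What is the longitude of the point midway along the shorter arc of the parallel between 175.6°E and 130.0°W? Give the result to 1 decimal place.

157.2°W

Signed shortest Δλ from +175.6° to -130.0° is +54.4°.
Midpoint longitude = +175.6° + (+54.4°)/2 = +175.6° + 27.2° = +202.8°.
Normalise into (−180°, 180°]: -157.2°.
(The naïve average (+175.6 + -130.0)/2 = 22.8° is on the wrong side of the globe.)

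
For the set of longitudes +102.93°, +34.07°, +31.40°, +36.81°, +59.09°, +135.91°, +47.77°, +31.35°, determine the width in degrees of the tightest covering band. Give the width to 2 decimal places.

Sort the longitudes: +31.35°, +31.40°, +34.07°, +36.81°, +47.77°, +59.09°, +102.93°, +135.91°.
Eastward gaps between consecutive values (wrapping around): 0.05°, 2.67°, 2.74°, 10.96°, 11.32°, 43.84°, 32.98°, 255.44°.
Largest gap = 255.44° ⇒ minimal covering band is its complement: 360° − 255.44° = 104.56°.
Band runs from +31.35° eastward to +135.91°.

104.56°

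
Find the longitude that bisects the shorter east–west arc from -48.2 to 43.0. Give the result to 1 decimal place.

Signed shortest Δλ from -48.2° to +43.0° is +91.2°.
Midpoint longitude = -48.2° + (+91.2°)/2 = -48.2° + 45.6° = -2.6°.

-2.6°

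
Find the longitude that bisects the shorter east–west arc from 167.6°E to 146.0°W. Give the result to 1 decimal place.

169.2°W

Signed shortest Δλ from +167.6° to -146.0° is +46.4°.
Midpoint longitude = +167.6° + (+46.4°)/2 = +167.6° + 23.2° = +190.8°.
Normalise into (−180°, 180°]: -169.2°.
(The naïve average (+167.6 + -146.0)/2 = 10.8° is on the wrong side of the globe.)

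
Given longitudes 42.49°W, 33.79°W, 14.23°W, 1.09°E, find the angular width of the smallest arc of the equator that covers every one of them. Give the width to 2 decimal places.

Sort the longitudes: -42.49°, -33.79°, -14.23°, +1.09°.
Eastward gaps between consecutive values (wrapping around): 8.70°, 19.56°, 15.32°, 316.42°.
Largest gap = 316.42° ⇒ minimal covering band is its complement: 360° − 316.42° = 43.58°.
Band runs from -42.49° eastward to +1.09°.

43.58°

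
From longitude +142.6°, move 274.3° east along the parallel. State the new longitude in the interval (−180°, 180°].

+56.9°

Start at +142.6°; shift +274.3° → +416.9°.
+416.9° lies outside (−180°, 180°]; subtract 360° → +56.9°.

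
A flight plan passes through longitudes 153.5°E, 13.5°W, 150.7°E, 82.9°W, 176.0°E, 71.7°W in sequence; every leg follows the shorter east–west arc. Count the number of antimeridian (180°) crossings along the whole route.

3

Leg 1: +153.5° → -13.5°, shortest Δλ = -167.0° (west) — does not cross 180°.
Leg 2: -13.5° → +150.7°, shortest Δλ = 164.2° (east) — does not cross 180°.
Leg 3: +150.7° → -82.9°, shortest Δλ = 126.4° (east) — crosses 180°.
Leg 4: -82.9° → +176.0°, shortest Δλ = -101.1° (west) — crosses 180°.
Leg 5: +176.0° → -71.7°, shortest Δλ = 112.3° (east) — crosses 180°.
Total crossings: 3.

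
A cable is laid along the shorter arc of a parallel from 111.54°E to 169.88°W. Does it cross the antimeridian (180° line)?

Yes

Naïve |-169.88 − 111.54| = 281.42° > 180°, so the shorter arc goes the other way round — across 180°.
Signed shortest Δλ = ((-169.88 − 111.54 + 180) mod 360) − 180 = 78.58°.
Going east by 78.58° from +111.54° passes through 180° before reaching -169.88°.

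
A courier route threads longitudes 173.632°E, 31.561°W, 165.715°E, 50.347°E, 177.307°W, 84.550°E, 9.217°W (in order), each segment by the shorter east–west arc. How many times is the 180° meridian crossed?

4

Leg 1: +173.632° → -31.561°, shortest Δλ = 154.807° (east) — crosses 180°.
Leg 2: -31.561° → +165.715°, shortest Δλ = -162.724° (west) — crosses 180°.
Leg 3: +165.715° → +50.347°, shortest Δλ = -115.368° (west) — does not cross 180°.
Leg 4: +50.347° → -177.307°, shortest Δλ = 132.346° (east) — crosses 180°.
Leg 5: -177.307° → +84.550°, shortest Δλ = -98.143° (west) — crosses 180°.
Leg 6: +84.550° → -9.217°, shortest Δλ = -93.767° (west) — does not cross 180°.
Total crossings: 4.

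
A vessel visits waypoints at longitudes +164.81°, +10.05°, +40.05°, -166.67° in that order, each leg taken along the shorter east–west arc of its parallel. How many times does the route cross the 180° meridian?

Leg 1: +164.81° → +10.05°, shortest Δλ = -154.76° (west) — does not cross 180°.
Leg 2: +10.05° → +40.05°, shortest Δλ = 30.0° (east) — does not cross 180°.
Leg 3: +40.05° → -166.67°, shortest Δλ = 153.28° (east) — crosses 180°.
Total crossings: 1.

1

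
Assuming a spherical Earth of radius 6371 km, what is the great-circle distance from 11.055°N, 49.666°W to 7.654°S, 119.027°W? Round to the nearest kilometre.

Δλ = -119.027 − -49.666 = -69.361°.
Δφ = -7.654 − 11.055 = -18.709°.
a = sin²(Δφ/2) + cos φ₁ · cos φ₂ · sin²(Δλ/2) = 0.341342.
c = 2·atan2(√a, √(1−a)) = 1.24790 rad → d = 6371·c ≈ 7950.36 km.

7950 km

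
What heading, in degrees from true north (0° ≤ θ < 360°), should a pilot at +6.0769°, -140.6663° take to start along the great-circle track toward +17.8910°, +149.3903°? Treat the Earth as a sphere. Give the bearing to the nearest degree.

Δλ = 149.3903 − -140.6663 = 290.0566°; wrapped into (−180°, 180°]: -69.9434°.
θ = atan2( sin Δλ · cos φ₂ , cos φ₁ · sin φ₂ − sin φ₁ · cos φ₂ · cos Δλ )
  = atan2(-0.89393, 0.27093) = -73.139° → normalised to [0°, 360°): 286.861°.

287°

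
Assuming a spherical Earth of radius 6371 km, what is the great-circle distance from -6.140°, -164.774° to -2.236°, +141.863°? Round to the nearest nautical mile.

3203 nmi

Δλ = 141.863 − -164.774 = 306.637°; wrapped into (−180°, 180°]: -53.363°.
Δφ = -2.236 − -6.140 = 3.904°.
a = sin²(Δφ/2) + cos φ₁ · cos φ₂ · sin²(Δλ/2) = 0.201479.
c = 2·atan2(√a, √(1−a)) = 0.93099 rad → d = 6371·c ≈ 5931.33 km ≈ 3202.66 nmi.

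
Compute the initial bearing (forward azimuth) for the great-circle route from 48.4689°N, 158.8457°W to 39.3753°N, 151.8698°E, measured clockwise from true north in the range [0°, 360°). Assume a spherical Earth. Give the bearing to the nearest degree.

274°

Δλ = 151.8698 − -158.8457 = 310.7155°; wrapped into (−180°, 180°]: -49.2845°.
θ = atan2( sin Δλ · cos φ₂ , cos φ₁ · sin φ₂ − sin φ₁ · cos φ₂ · cos Δλ )
  = atan2(-0.58591, 0.04315) = -85.788° → normalised to [0°, 360°): 274.212°.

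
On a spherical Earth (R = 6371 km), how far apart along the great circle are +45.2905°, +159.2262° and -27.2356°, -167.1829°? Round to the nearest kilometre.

Δλ = -167.1829 − 159.2262 = -326.4091°; wrapped into (−180°, 180°]: 33.5909°.
Δφ = -27.2356 − 45.2905 = -72.5261°.
a = sin²(Δφ/2) + cos φ₁ · cos φ₂ · sin²(Δλ/2) = 0.402092.
c = 2·atan2(√a, √(1−a)) = 1.37371 rad → d = 6371·c ≈ 8751.89 km.

8752 km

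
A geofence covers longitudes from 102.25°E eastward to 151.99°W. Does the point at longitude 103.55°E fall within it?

Yes

Band width going east from +102.25° to -151.99°: ((-151.99 − 102.25) mod 360) = 105.76°.
Offset of +103.55° east of the west edge: ((103.55 − 102.25) mod 360) = 1.30°.
1.30° ≤ 105.76° ⇒ inside.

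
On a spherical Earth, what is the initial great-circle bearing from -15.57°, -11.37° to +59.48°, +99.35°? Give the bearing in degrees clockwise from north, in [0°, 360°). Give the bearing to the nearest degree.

31°

Δλ = 99.35 − -11.37 = 110.72°.
θ = atan2( sin Δλ · cos φ₂ , cos φ₁ · sin φ₂ − sin φ₁ · cos φ₂ · cos Δλ )
  = atan2(0.47499, 0.78161) = 31.287° → normalised to [0°, 360°): 31.287°.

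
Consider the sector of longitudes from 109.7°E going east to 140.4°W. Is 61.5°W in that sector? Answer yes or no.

Band width going east from +109.7° to -140.4°: ((-140.4 − 109.7) mod 360) = 109.9°.
Offset of -61.5° east of the west edge: ((-61.5 − 109.7) mod 360) = 188.8°.
188.8° > 109.9° ⇒ outside.

No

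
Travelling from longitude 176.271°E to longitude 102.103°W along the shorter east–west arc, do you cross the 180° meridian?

Naïve |-102.103 − 176.271| = 278.374° > 180°, so the shorter arc goes the other way round — across 180°.
Signed shortest Δλ = ((-102.103 − 176.271 + 180) mod 360) − 180 = 81.626°.
Going east by 81.626° from +176.271° passes through 180° before reaching -102.103°.

Yes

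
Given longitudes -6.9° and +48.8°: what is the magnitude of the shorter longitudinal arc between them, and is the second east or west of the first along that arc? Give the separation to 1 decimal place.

55.7° east

Raw difference: 48.8 − -6.9 = 55.7°.
Normalise into (−180°, 180°]: 55.7° stays 55.7°.
Positive ⇒ the second point lies to the east; separation 55.7°.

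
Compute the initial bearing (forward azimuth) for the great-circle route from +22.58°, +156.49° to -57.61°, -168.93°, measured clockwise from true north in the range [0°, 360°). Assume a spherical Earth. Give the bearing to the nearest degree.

Δλ = -168.93 − 156.49 = -325.42°; wrapped into (−180°, 180°]: 34.58°.
θ = atan2( sin Δλ · cos φ₂ , cos φ₁ · sin φ₂ − sin φ₁ · cos φ₂ · cos Δλ )
  = atan2(0.30403, -0.94904) = 162.237° → normalised to [0°, 360°): 162.237°.

162°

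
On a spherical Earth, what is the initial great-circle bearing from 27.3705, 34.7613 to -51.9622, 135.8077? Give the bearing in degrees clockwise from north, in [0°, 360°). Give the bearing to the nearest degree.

137°

Δλ = 135.8077 − 34.7613 = 101.0464°.
θ = atan2( sin Δλ · cos φ₂ , cos φ₁ · sin φ₂ − sin φ₁ · cos φ₂ · cos Δλ )
  = atan2(0.60476, -0.64516) = 136.851° → normalised to [0°, 360°): 136.851°.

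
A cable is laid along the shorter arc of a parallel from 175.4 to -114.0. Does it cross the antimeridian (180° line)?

Yes

Naïve |-114.0 − 175.4| = 289.4° > 180°, so the shorter arc goes the other way round — across 180°.
Signed shortest Δλ = ((-114.0 − 175.4 + 180) mod 360) − 180 = 70.6°.
Going east by 70.6° from +175.4° passes through 180° before reaching -114.0°.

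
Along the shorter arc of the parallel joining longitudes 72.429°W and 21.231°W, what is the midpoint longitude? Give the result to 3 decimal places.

46.830°W

Signed shortest Δλ from -72.429° to -21.231° is +51.198°.
Midpoint longitude = -72.429° + (+51.198°)/2 = -72.429° + 25.599° = -46.830°.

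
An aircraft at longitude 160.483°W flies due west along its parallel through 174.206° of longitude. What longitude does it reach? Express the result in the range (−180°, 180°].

25.311°E

Start at -160.483°; shift −174.206° → -334.689°.
-334.689° lies outside (−180°, 180°]; add 360° → +25.311°.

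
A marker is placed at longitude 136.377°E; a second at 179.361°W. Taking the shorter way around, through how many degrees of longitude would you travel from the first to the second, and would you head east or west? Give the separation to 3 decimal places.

Raw difference: -179.361 − 136.377 = -315.738°.
Normalise into (−180°, 180°]: -315.738° + 360° = 44.262°.
Positive ⇒ the second point lies to the east; separation 44.262°.

44.262° east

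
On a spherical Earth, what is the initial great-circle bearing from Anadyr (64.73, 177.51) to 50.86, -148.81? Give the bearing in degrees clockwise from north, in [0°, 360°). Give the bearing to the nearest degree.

112°

Δλ = -148.81 − 177.51 = -326.32°; wrapped into (−180°, 180°]: 33.68°.
θ = atan2( sin Δλ · cos φ₂ , cos φ₁ · sin φ₂ − sin φ₁ · cos φ₂ · cos Δλ )
  = atan2(0.35004, -0.14391) = 112.348° → normalised to [0°, 360°): 112.348°.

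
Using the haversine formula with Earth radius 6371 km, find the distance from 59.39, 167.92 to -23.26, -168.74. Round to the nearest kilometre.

9436 km

Δλ = -168.74 − 167.92 = -336.66°; wrapped into (−180°, 180°]: 23.34°.
Δφ = -23.26 − 59.39 = -82.65°.
a = sin²(Δφ/2) + cos φ₁ · cos φ₂ · sin²(Δλ/2) = 0.455175.
c = 2·atan2(√a, √(1−a)) = 1.48103 rad → d = 6371·c ≈ 9435.62 km.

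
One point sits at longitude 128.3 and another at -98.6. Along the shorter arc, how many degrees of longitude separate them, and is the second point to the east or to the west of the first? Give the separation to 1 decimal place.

Raw difference: -98.6 − 128.3 = -226.9°.
Normalise into (−180°, 180°]: -226.9° + 360° = 133.1°.
Positive ⇒ the second point lies to the east; separation 133.1°.

133.1° east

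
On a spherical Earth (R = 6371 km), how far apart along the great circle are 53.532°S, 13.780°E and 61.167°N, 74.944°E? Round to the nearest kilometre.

13843 km

Δλ = 74.944 − 13.780 = 61.164°.
Δφ = 61.167 − -53.532 = 114.699°.
a = sin²(Δφ/2) + cos φ₁ · cos φ₂ · sin²(Δλ/2) = 0.783122.
c = 2·atan2(√a, √(1−a)) = 2.17274 rad → d = 6371·c ≈ 13842.52 km.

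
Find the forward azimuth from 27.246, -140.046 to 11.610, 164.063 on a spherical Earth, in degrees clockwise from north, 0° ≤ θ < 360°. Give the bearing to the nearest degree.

Δλ = 164.063 − -140.046 = 304.109°; wrapped into (−180°, 180°]: -55.891°.
θ = atan2( sin Δλ · cos φ₂ , cos φ₁ · sin φ₂ − sin φ₁ · cos φ₂ · cos Δλ )
  = atan2(-0.81103, -0.07255) = -95.112° → normalised to [0°, 360°): 264.888°.

265°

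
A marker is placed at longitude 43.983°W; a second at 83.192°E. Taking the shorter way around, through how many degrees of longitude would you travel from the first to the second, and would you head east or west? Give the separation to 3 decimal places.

127.175° east

Raw difference: 83.192 − -43.983 = 127.175°.
Normalise into (−180°, 180°]: 127.175° stays 127.175°.
Positive ⇒ the second point lies to the east; separation 127.175°.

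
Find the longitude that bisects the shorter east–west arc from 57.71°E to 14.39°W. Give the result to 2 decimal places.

21.66°E

Signed shortest Δλ from +57.71° to -14.39° is -72.10°.
Midpoint longitude = +57.71° + (-72.10°)/2 = +57.71° − 36.05° = +21.66°.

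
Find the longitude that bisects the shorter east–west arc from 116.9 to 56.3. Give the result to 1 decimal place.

+86.6°

Signed shortest Δλ from +116.9° to +56.3° is -60.6°.
Midpoint longitude = +116.9° + (-60.6°)/2 = +116.9° − 30.3° = +86.6°.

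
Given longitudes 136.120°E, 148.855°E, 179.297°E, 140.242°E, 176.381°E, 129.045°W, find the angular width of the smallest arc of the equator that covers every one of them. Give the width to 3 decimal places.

Sort the longitudes: -129.045°, +136.120°, +140.242°, +148.855°, +176.381°, +179.297°.
Eastward gaps between consecutive values (wrapping around): 265.165°, 4.122°, 8.613°, 27.526°, 2.916°, 51.658°.
Largest gap = 265.165° ⇒ minimal covering band is its complement: 360° − 265.165° = 94.835°.
Band runs from +136.120° eastward to -129.045°, crossing the antimeridian.

94.835°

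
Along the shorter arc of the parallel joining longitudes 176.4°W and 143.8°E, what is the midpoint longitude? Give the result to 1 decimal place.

163.7°E

Signed shortest Δλ from -176.4° to +143.8° is -39.8°.
Midpoint longitude = -176.4° + (-39.8°)/2 = -176.4° − 19.9° = -196.3°.
Normalise into (−180°, 180°]: +163.7°.
(The naïve average (-176.4 + +143.8)/2 = -16.3° is on the wrong side of the globe.)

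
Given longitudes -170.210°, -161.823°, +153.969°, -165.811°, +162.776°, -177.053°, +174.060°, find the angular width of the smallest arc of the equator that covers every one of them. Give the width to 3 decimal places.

44.208°

Sort the longitudes: -177.053°, -170.210°, -165.811°, -161.823°, +153.969°, +162.776°, +174.060°.
Eastward gaps between consecutive values (wrapping around): 6.843°, 4.399°, 3.988°, 315.792°, 8.807°, 11.284°, 8.887°.
Largest gap = 315.792° ⇒ minimal covering band is its complement: 360° − 315.792° = 44.208°.
Band runs from +153.969° eastward to -161.823°, crossing the antimeridian.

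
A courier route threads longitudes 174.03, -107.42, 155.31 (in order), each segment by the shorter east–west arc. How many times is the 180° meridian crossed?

Leg 1: +174.03° → -107.42°, shortest Δλ = 78.55° (east) — crosses 180°.
Leg 2: -107.42° → +155.31°, shortest Δλ = -97.27° (west) — crosses 180°.
Total crossings: 2.

2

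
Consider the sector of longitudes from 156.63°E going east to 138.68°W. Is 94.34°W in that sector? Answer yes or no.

No

Band width going east from +156.63° to -138.68°: ((-138.68 − 156.63) mod 360) = 64.69°.
Offset of -94.34° east of the west edge: ((-94.34 − 156.63) mod 360) = 109.03°.
109.03° > 64.69° ⇒ outside.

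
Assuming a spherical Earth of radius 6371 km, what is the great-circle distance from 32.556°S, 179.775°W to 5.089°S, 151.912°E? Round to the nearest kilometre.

Δλ = 151.912 − -179.775 = 331.687°; wrapped into (−180°, 180°]: -28.313°.
Δφ = -5.089 − -32.556 = 27.467°.
a = sin²(Δφ/2) + cos φ₁ · cos φ₂ · sin²(Δλ/2) = 0.106579.
c = 2·atan2(√a, √(1−a)) = 0.66512 rad → d = 6371·c ≈ 4237.49 km.

4237 km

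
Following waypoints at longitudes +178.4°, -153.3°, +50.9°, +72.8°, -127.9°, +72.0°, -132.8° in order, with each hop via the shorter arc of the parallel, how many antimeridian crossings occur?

Leg 1: +178.4° → -153.3°, shortest Δλ = 28.3° (east) — crosses 180°.
Leg 2: -153.3° → +50.9°, shortest Δλ = -155.8° (west) — crosses 180°.
Leg 3: +50.9° → +72.8°, shortest Δλ = 21.9° (east) — does not cross 180°.
Leg 4: +72.8° → -127.9°, shortest Δλ = 159.3° (east) — crosses 180°.
Leg 5: -127.9° → +72.0°, shortest Δλ = -160.1° (west) — crosses 180°.
Leg 6: +72.0° → -132.8°, shortest Δλ = 155.2° (east) — crosses 180°.
Total crossings: 5.

5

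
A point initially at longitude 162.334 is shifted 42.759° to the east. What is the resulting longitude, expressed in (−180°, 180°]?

-154.907°

Start at +162.334°; shift +42.759° → +205.093°.
+205.093° lies outside (−180°, 180°]; subtract 360° → -154.907°.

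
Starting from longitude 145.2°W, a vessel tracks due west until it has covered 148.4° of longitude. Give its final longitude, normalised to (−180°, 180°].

66.4°E

Start at -145.2°; shift −148.4° → -293.6°.
-293.6° lies outside (−180°, 180°]; add 360° → +66.4°.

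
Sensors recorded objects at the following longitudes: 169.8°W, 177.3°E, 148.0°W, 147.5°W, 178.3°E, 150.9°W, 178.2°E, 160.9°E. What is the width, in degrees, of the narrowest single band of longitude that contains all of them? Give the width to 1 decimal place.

Sort the longitudes: -169.8°, -150.9°, -148.0°, -147.5°, +160.9°, +177.3°, +178.2°, +178.3°.
Eastward gaps between consecutive values (wrapping around): 18.9°, 2.9°, 0.5°, 308.4°, 16.4°, 0.9°, 0.1°, 11.9°.
Largest gap = 308.4° ⇒ minimal covering band is its complement: 360° − 308.4° = 51.6°.
Band runs from +160.9° eastward to -147.5°, crossing the antimeridian.

51.6°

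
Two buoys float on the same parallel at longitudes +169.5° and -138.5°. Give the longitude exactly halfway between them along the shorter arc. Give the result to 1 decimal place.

Signed shortest Δλ from +169.5° to -138.5° is +52.0°.
Midpoint longitude = +169.5° + (+52.0°)/2 = +169.5° + 26.0° = +195.5°.
Normalise into (−180°, 180°]: -164.5°.
(The naïve average (+169.5 + -138.5)/2 = 15.5° is on the wrong side of the globe.)

-164.5°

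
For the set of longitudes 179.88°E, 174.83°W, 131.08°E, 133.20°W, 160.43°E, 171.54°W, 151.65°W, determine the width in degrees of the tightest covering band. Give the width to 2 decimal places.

Sort the longitudes: -174.83°, -171.54°, -151.65°, -133.20°, +131.08°, +160.43°, +179.88°.
Eastward gaps between consecutive values (wrapping around): 3.29°, 19.89°, 18.45°, 264.28°, 29.35°, 19.45°, 5.29°.
Largest gap = 264.28° ⇒ minimal covering band is its complement: 360° − 264.28° = 95.72°.
Band runs from +131.08° eastward to -133.20°, crossing the antimeridian.

95.72°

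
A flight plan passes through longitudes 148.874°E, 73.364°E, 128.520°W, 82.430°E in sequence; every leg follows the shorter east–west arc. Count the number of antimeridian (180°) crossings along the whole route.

2

Leg 1: +148.874° → +73.364°, shortest Δλ = -75.51° (west) — does not cross 180°.
Leg 2: +73.364° → -128.520°, shortest Δλ = 158.116° (east) — crosses 180°.
Leg 3: -128.520° → +82.430°, shortest Δλ = -149.05° (west) — crosses 180°.
Total crossings: 2.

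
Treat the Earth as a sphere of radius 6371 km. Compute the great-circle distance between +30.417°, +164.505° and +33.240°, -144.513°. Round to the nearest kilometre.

Δλ = -144.513 − 164.505 = -309.018°; wrapped into (−180°, 180°]: 50.982°.
Δφ = 33.240 − 30.417 = 2.823°.
a = sin²(Δφ/2) + cos φ₁ · cos φ₂ · sin²(Δλ/2) = 0.134198.
c = 2·atan2(√a, √(1−a)) = 0.75012 rad → d = 6371·c ≈ 4779.04 km.

4779 km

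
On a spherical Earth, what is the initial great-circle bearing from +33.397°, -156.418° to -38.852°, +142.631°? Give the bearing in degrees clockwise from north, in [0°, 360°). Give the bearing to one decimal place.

Δλ = 142.631 − -156.418 = 299.049°; wrapped into (−180°, 180°]: -60.951°.
θ = atan2( sin Δλ · cos φ₂ , cos φ₁ · sin φ₂ − sin φ₁ · cos φ₂ · cos Δλ )
  = atan2(-0.68080, -0.73187) = -137.070° → normalised to [0°, 360°): 222.930°.

222.9°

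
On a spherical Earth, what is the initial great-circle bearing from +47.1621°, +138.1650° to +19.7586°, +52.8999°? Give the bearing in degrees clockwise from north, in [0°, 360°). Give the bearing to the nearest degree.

Δλ = 52.8999 − 138.1650 = -85.2651°.
θ = atan2( sin Δλ · cos φ₂ , cos φ₁ · sin φ₂ − sin φ₁ · cos φ₂ · cos Δλ )
  = atan2(-0.93791, 0.17289) = -79.556° → normalised to [0°, 360°): 280.444°.

280°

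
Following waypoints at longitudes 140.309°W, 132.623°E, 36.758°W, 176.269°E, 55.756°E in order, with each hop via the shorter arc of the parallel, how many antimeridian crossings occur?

Leg 1: -140.309° → +132.623°, shortest Δλ = -87.068° (west) — crosses 180°.
Leg 2: +132.623° → -36.758°, shortest Δλ = -169.381° (west) — does not cross 180°.
Leg 3: -36.758° → +176.269°, shortest Δλ = -146.973° (west) — crosses 180°.
Leg 4: +176.269° → +55.756°, shortest Δλ = -120.513° (west) — does not cross 180°.
Total crossings: 2.

2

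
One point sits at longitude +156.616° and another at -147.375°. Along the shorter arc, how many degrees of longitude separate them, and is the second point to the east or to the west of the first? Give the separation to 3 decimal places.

Raw difference: -147.375 − 156.616 = -303.991°.
Normalise into (−180°, 180°]: -303.991° + 360° = 56.009°.
Positive ⇒ the second point lies to the east; separation 56.009°.

56.009° east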